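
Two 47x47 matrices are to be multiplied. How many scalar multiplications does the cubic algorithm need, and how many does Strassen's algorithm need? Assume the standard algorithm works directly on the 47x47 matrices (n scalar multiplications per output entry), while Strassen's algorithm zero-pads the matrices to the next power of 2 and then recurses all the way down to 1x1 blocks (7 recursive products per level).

Matrix multiplication for 47x47 matrices:

Strassen's algorithm requires power-of-2 dimensions. Pad 47x47 to 64x64 (next power of 2).

Standard algorithm: 47^3 = 103823 multiplications
Strassen's algorithm: 7^(log2(64)) = 7^6 = 117649 multiplications
Difference: 103823 - 117649 = -13826 (Strassen uses MORE here due to padding overhead — for small or just-over-power-of-2 n, padding can outweigh the per-level savings)

Standard: 103823 multiplications (47^3). Strassen: 117649 multiplications (7^6, after padding to 64x64). Strassen reduces 8 recursive multiplications to 7 at each level.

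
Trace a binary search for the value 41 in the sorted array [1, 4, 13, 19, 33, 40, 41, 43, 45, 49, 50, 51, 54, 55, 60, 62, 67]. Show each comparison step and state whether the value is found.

Binary search for 41 in [1, 4, 13, 19, 33, 40, 41, 43, 45, 49, 50, 51, 54, 55, 60, 62, 67]:

lo=0, hi=16, mid=8, arr[mid]=45 -> 45 > 41, search left half
lo=0, hi=7, mid=3, arr[mid]=19 -> 19 < 41, search right half
lo=4, hi=7, mid=5, arr[mid]=40 -> 40 < 41, search right half
lo=6, hi=7, mid=6, arr[mid]=41 -> Found target at index 6!

Binary search finds 41 at index 6 after 4 comparisons. The search repeatedly halves the search space by comparing with the middle element.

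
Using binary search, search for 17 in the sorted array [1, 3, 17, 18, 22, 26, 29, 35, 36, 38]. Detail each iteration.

Binary search for 17 in [1, 3, 17, 18, 22, 26, 29, 35, 36, 38]:

lo=0, hi=9, mid=4, arr[mid]=22 -> 22 > 17, search left half
lo=0, hi=3, mid=1, arr[mid]=3 -> 3 < 17, search right half
lo=2, hi=3, mid=2, arr[mid]=17 -> Found target at index 2!

Binary search finds 17 at index 2 after 3 comparisons. The search repeatedly halves the search space by comparing with the middle element.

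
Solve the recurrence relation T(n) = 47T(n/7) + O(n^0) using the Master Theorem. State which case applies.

Master Theorem for T(n) = 47T(n/7) + O(n^0):

a = 47, b = 7, c = 0
log_b(a) = log_7(47) = 1.9786

Case 1: c = 0 < log_7(47) = 1.9786
T(n) = O(n^(log_7 47))

For T(n) = 47T(n/7) + O(n^0): log_7(47) = 1.9786. This is Case 1 of the Master Theorem (c < log_b(a), work dominated by leaves), giving O(n^(log_7 47)).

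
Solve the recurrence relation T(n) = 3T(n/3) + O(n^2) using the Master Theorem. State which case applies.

Master Theorem for T(n) = 3T(n/3) + O(n^2):

a = 3, b = 3, c = 2
log_b(a) = log_3(3) = 1.0000

Case 3: c = 2 > log_3(3) = 1.0000
T(n) = O(n^2) = O(n^2)

For T(n) = 3T(n/3) + O(n^2): log_3(3) = 1.0000. This is Case 3 of the Master Theorem (c > log_b(a), work dominated by root), giving O(n^2).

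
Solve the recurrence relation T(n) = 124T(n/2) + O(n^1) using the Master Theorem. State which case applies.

Master Theorem for T(n) = 124T(n/2) + O(n^1):

a = 124, b = 2, c = 1
log_b(a) = log_2(124) = 6.9542

Case 1: c = 1 < log_2(124) = 6.9542
T(n) = O(n^(log_2 124))

For T(n) = 124T(n/2) + O(n^1): log_2(124) = 6.9542. This is Case 1 of the Master Theorem (c < log_b(a), work dominated by leaves), giving O(n^(log_2 124)).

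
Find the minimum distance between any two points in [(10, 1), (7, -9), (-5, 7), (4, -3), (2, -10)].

Computing all pairwise distances among 5 points:

d((10, 1), (7, -9)) = 10.4403
d((10, 1), (-5, 7)) = 16.1555
d((10, 1), (4, -3)) = 7.2111
d((10, 1), (2, -10)) = 13.6015
d((7, -9), (-5, 7)) = 20.0
d((7, -9), (4, -3)) = 6.7082
d((7, -9), (2, -10)) = 5.099 <-- minimum
d((-5, 7), (4, -3)) = 13.4536
d((-5, 7), (2, -10)) = 18.3848
d((4, -3), (2, -10)) = 7.2801

Closest pair: (7, -9) and (2, -10) with distance 5.099

The closest pair is (7, -9) and (2, -10) with Euclidean distance 5.099. For 5 points, brute-force pairwise comparison is shown above. For large n, the divide-and-conquer algorithm (sort by x, recurse on halves, check the dividing strip) achieves O(n log n).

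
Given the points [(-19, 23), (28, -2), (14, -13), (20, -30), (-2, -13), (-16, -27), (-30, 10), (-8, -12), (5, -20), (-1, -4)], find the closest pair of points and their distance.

Computing all pairwise distances among 10 points:

d((-19, 23), (28, -2)) = 53.2353
d((-19, 23), (14, -13)) = 48.8365
d((-19, 23), (20, -30)) = 65.8027
d((-19, 23), (-2, -13)) = 39.8121
d((-19, 23), (-16, -27)) = 50.0899
d((-19, 23), (-30, 10)) = 17.0294
d((-19, 23), (-8, -12)) = 36.6879
d((-19, 23), (5, -20)) = 49.2443
d((-19, 23), (-1, -4)) = 32.45
d((28, -2), (14, -13)) = 17.8045
d((28, -2), (20, -30)) = 29.1204
d((28, -2), (-2, -13)) = 31.9531
d((28, -2), (-16, -27)) = 50.6063
d((28, -2), (-30, 10)) = 59.2284
d((28, -2), (-8, -12)) = 37.3631
d((28, -2), (5, -20)) = 29.2062
d((28, -2), (-1, -4)) = 29.0689
d((14, -13), (20, -30)) = 18.0278
d((14, -13), (-2, -13)) = 16.0
d((14, -13), (-16, -27)) = 33.1059
d((14, -13), (-30, 10)) = 49.6488
d((14, -13), (-8, -12)) = 22.0227
d((14, -13), (5, -20)) = 11.4018
d((14, -13), (-1, -4)) = 17.4929
d((20, -30), (-2, -13)) = 27.8029
d((20, -30), (-16, -27)) = 36.1248
d((20, -30), (-30, 10)) = 64.0312
d((20, -30), (-8, -12)) = 33.2866
d((20, -30), (5, -20)) = 18.0278
d((20, -30), (-1, -4)) = 33.4215
d((-2, -13), (-16, -27)) = 19.799
d((-2, -13), (-30, 10)) = 36.2353
d((-2, -13), (-8, -12)) = 6.0828 <-- minimum
d((-2, -13), (5, -20)) = 9.8995
d((-2, -13), (-1, -4)) = 9.0554
d((-16, -27), (-30, 10)) = 39.5601
d((-16, -27), (-8, -12)) = 17.0
d((-16, -27), (5, -20)) = 22.1359
d((-16, -27), (-1, -4)) = 27.4591
d((-30, 10), (-8, -12)) = 31.1127
d((-30, 10), (5, -20)) = 46.0977
d((-30, 10), (-1, -4)) = 32.2025
d((-8, -12), (5, -20)) = 15.2643
d((-8, -12), (-1, -4)) = 10.6301
d((5, -20), (-1, -4)) = 17.088

Closest pair: (-2, -13) and (-8, -12) with distance 6.0828

The closest pair is (-2, -13) and (-8, -12) with Euclidean distance 6.0828. For 10 points, brute-force pairwise comparison is shown above. For large n, the divide-and-conquer algorithm (sort by x, recurse on halves, check the dividing strip) achieves O(n log n).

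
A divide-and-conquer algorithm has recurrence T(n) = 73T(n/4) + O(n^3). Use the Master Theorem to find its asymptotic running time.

Master Theorem for T(n) = 73T(n/4) + O(n^3):

a = 73, b = 4, c = 3
log_b(a) = log_4(73) = 3.0949

Case 1: c = 3 < log_4(73) = 3.0949
T(n) = O(n^(log_4 73))

For T(n) = 73T(n/4) + O(n^3): log_4(73) = 3.0949. This is Case 1 of the Master Theorem (c < log_b(a), work dominated by leaves), giving O(n^(log_4 73)).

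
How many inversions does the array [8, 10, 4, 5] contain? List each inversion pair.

Finding inversions in [8, 10, 4, 5]:

(0, 2): arr[0]=8 > arr[2]=4
(0, 3): arr[0]=8 > arr[3]=5
(1, 2): arr[1]=10 > arr[2]=4
(1, 3): arr[1]=10 > arr[3]=5

Total inversions: 4

The array has 4 inversion(s): (0,2), (0,3), (1,2), (1,3). Each pair (i,j) satisfies i < j and arr[i] > arr[j].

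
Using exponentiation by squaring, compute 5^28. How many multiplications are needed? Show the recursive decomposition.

Computing 5^28 by squaring (build up from 5^1; each line after the first costs one multiplication):

5^1 = 5
5^2 = (5^1)^2 = 5^2 = 25
5^3 = 5 * 5^2 = 5 * 25 = 125
5^6 = (5^3)^2 = 125^2 = 15625
5^7 = 5 * 5^6 = 5 * 15625 = 78125
5^14 = (5^7)^2 = 78125^2 = 6103515625
5^28 = (5^14)^2 = 6103515625^2 = 37252902984619140625

Result: 37252902984619140625
Multiplications needed: 6 (6 lines after 5^1)

5^28 = 37252902984619140625. Using exponentiation by squaring, this requires 6 multiplications. The key idea: if the exponent is even, square the half-power; if odd, multiply by the base once.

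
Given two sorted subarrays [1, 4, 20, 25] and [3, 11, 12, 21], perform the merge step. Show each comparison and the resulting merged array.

Merging process:

Compare 1 vs 3: take 1 from left. Merged: [1]
Compare 4 vs 3: take 3 from right. Merged: [1, 3]
Compare 4 vs 11: take 4 from left. Merged: [1, 3, 4]
Compare 20 vs 11: take 11 from right. Merged: [1, 3, 4, 11]
Compare 20 vs 12: take 12 from right. Merged: [1, 3, 4, 11, 12]
Compare 20 vs 21: take 20 from left. Merged: [1, 3, 4, 11, 12, 20]
Compare 25 vs 21: take 21 from right. Merged: [1, 3, 4, 11, 12, 20, 21]
Append remaining from left: [25]. Merged: [1, 3, 4, 11, 12, 20, 21, 25]

Final merged array: [1, 3, 4, 11, 12, 20, 21, 25]
Total comparisons: 7

The merged array is [1, 3, 4, 11, 12, 20, 21, 25], requiring 7 comparisons. The merge step runs in O(n) time where n is the total number of elements.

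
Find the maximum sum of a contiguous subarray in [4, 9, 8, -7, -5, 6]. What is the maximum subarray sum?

Using Kadane's algorithm on [4, 9, 8, -7, -5, 6]:

Scanning through the array:
Position 1 (value 9): max_ending_here = 13, max_so_far = 13
Position 2 (value 8): max_ending_here = 21, max_so_far = 21
Position 3 (value -7): max_ending_here = 14, max_so_far = 21
Position 4 (value -5): max_ending_here = 9, max_so_far = 21
Position 5 (value 6): max_ending_here = 15, max_so_far = 21

Maximum subarray: [4, 9, 8]
Maximum sum: 21

The maximum subarray is [4, 9, 8] with sum 21. This subarray runs from index 0 to index 2.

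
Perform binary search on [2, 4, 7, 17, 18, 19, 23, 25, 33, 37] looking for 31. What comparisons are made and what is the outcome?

Binary search for 31 in [2, 4, 7, 17, 18, 19, 23, 25, 33, 37]:

lo=0, hi=9, mid=4, arr[mid]=18 -> 18 < 31, search right half
lo=5, hi=9, mid=7, arr[mid]=25 -> 25 < 31, search right half
lo=8, hi=9, mid=8, arr[mid]=33 -> 33 > 31, search left half
lo=8 > hi=7, target 31 not found

Binary search determines that 31 is not in the array after 3 comparisons. The search space was exhausted without finding the target.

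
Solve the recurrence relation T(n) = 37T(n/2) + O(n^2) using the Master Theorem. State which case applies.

Master Theorem for T(n) = 37T(n/2) + O(n^2):

a = 37, b = 2, c = 2
log_b(a) = log_2(37) = 5.2095

Case 1: c = 2 < log_2(37) = 5.2095
T(n) = O(n^(log_2 37))

For T(n) = 37T(n/2) + O(n^2): log_2(37) = 5.2095. This is Case 1 of the Master Theorem (c < log_b(a), work dominated by leaves), giving O(n^(log_2 37)).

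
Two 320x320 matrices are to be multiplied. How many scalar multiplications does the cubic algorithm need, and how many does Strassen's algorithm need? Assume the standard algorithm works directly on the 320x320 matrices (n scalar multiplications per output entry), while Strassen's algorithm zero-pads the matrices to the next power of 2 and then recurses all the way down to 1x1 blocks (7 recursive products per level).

Matrix multiplication for 320x320 matrices:

Strassen's algorithm requires power-of-2 dimensions. Pad 320x320 to 512x512 (next power of 2).

Standard algorithm: 320^3 = 32768000 multiplications
Strassen's algorithm: 7^(log2(512)) = 7^9 = 40353607 multiplications
Difference: 32768000 - 40353607 = -7585607 (Strassen uses MORE here due to padding overhead — for small or just-over-power-of-2 n, padding can outweigh the per-level savings)

Standard: 32768000 multiplications (320^3). Strassen: 40353607 multiplications (7^9, after padding to 512x512). Strassen reduces 8 recursive multiplications to 7 at each level.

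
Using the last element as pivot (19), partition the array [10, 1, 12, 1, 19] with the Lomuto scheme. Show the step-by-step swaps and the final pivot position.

Lomuto partition with pivot = 19:

Initial array: [10, 1, 12, 1, 19]

arr[0]=10 <= 19: swap with position 0, array becomes [10, 1, 12, 1, 19]
arr[1]=1 <= 19: swap with position 1, array becomes [10, 1, 12, 1, 19]
arr[2]=12 <= 19: swap with position 2, array becomes [10, 1, 12, 1, 19]
arr[3]=1 <= 19: swap with position 3, array becomes [10, 1, 12, 1, 19]

Place pivot at position 4: [10, 1, 12, 1, 19]
Pivot position: 4

After partitioning with pivot 19, the array becomes [10, 1, 12, 1, 19]. The pivot is placed at index 4. All elements to the left of the pivot are <= 19, and all elements to the right are > 19.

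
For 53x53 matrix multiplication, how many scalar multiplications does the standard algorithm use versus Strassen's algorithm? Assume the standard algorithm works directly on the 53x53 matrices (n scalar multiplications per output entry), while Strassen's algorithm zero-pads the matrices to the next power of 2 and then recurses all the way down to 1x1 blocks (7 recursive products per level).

Matrix multiplication for 53x53 matrices:

Strassen's algorithm requires power-of-2 dimensions. Pad 53x53 to 64x64 (next power of 2).

Standard algorithm: 53^3 = 148877 multiplications
Strassen's algorithm: 7^(log2(64)) = 7^6 = 117649 multiplications
Savings: 148877 - 117649 = 31228 multiplications

Standard: 148877 multiplications (53^3). Strassen: 117649 multiplications (7^6, after padding to 64x64). Strassen reduces 8 recursive multiplications to 7 at each level.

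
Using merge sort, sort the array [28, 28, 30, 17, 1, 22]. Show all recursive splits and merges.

Merge sort trace:

Split: [28, 28, 30, 17, 1, 22] -> [28, 28, 30] and [17, 1, 22]
  Split: [28, 28, 30] -> [28] and [28, 30]
    Split: [28, 30] -> [28] and [30]
    Merge: [28] + [30] -> [28, 30]
  Merge: [28] + [28, 30] -> [28, 28, 30]
  Split: [17, 1, 22] -> [17] and [1, 22]
    Split: [1, 22] -> [1] and [22]
    Merge: [1] + [22] -> [1, 22]
  Merge: [17] + [1, 22] -> [1, 17, 22]
Merge: [28, 28, 30] + [1, 17, 22] -> [1, 17, 22, 28, 28, 30]

Final sorted array: [1, 17, 22, 28, 28, 30]

The merge sort proceeds by recursively splitting the array and merging sorted halves.
After all merges, the sorted array is [1, 17, 22, 28, 28, 30].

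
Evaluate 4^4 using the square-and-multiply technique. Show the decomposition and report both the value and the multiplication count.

Computing 4^4 by squaring (build up from 4^1; each line after the first costs one multiplication):

4^1 = 4
4^2 = (4^1)^2 = 4^2 = 16
4^4 = (4^2)^2 = 16^2 = 256

Result: 256
Multiplications needed: 2 (2 lines after 4^1)

4^4 = 256. Using exponentiation by squaring, this requires 2 multiplications. The key idea: if the exponent is even, square the half-power; if odd, multiply by the base once.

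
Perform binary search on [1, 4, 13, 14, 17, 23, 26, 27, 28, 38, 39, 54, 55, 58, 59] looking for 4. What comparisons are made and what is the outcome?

Binary search for 4 in [1, 4, 13, 14, 17, 23, 26, 27, 28, 38, 39, 54, 55, 58, 59]:

lo=0, hi=14, mid=7, arr[mid]=27 -> 27 > 4, search left half
lo=0, hi=6, mid=3, arr[mid]=14 -> 14 > 4, search left half
lo=0, hi=2, mid=1, arr[mid]=4 -> Found target at index 1!

Binary search finds 4 at index 1 after 3 comparisons. The search repeatedly halves the search space by comparing with the middle element.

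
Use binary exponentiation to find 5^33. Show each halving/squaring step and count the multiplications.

Computing 5^33 by squaring (build up from 5^1; each line after the first costs one multiplication):

5^1 = 5
5^2 = (5^1)^2 = 5^2 = 25
5^4 = (5^2)^2 = 25^2 = 625
5^8 = (5^4)^2 = 625^2 = 390625
5^16 = (5^8)^2 = 390625^2 = 152587890625
5^32 = (5^16)^2 = 152587890625^2 = 23283064365386962890625
5^33 = 5 * 5^32 = 5 * 23283064365386962890625 = 116415321826934814453125

Result: 116415321826934814453125
Multiplications needed: 6 (6 lines after 5^1)

5^33 = 116415321826934814453125. Using exponentiation by squaring, this requires 6 multiplications. The key idea: if the exponent is even, square the half-power; if odd, multiply by the base once.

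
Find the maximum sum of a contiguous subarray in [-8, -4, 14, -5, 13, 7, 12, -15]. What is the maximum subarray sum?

Using Kadane's algorithm on [-8, -4, 14, -5, 13, 7, 12, -15]:

Scanning through the array:
Position 1 (value -4): max_ending_here = -4, max_so_far = -4
Position 2 (value 14): max_ending_here = 14, max_so_far = 14
Position 3 (value -5): max_ending_here = 9, max_so_far = 14
Position 4 (value 13): max_ending_here = 22, max_so_far = 22
Position 5 (value 7): max_ending_here = 29, max_so_far = 29
Position 6 (value 12): max_ending_here = 41, max_so_far = 41
Position 7 (value -15): max_ending_here = 26, max_so_far = 41

Maximum subarray: [14, -5, 13, 7, 12]
Maximum sum: 41

The maximum subarray is [14, -5, 13, 7, 12] with sum 41. This subarray runs from index 2 to index 6.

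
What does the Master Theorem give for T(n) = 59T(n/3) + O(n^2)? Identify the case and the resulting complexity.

Master Theorem for T(n) = 59T(n/3) + O(n^2):

a = 59, b = 3, c = 2
log_b(a) = log_3(59) = 3.7115

Case 1: c = 2 < log_3(59) = 3.7115
T(n) = O(n^(log_3 59))

For T(n) = 59T(n/3) + O(n^2): log_3(59) = 3.7115. This is Case 1 of the Master Theorem (c < log_b(a), work dominated by leaves), giving O(n^(log_3 59)).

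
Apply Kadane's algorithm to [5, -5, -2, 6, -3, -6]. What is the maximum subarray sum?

Using Kadane's algorithm on [5, -5, -2, 6, -3, -6]:

Scanning through the array:
Position 1 (value -5): max_ending_here = 0, max_so_far = 5
Position 2 (value -2): max_ending_here = -2, max_so_far = 5
Position 3 (value 6): max_ending_here = 6, max_so_far = 6
Position 4 (value -3): max_ending_here = 3, max_so_far = 6
Position 5 (value -6): max_ending_here = -3, max_so_far = 6

Maximum subarray: [6]
Maximum sum: 6

The maximum subarray is [6] with sum 6. This subarray runs from index 3 to index 3.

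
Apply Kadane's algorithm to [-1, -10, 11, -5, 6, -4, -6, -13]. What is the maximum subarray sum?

Using Kadane's algorithm on [-1, -10, 11, -5, 6, -4, -6, -13]:

Scanning through the array:
Position 1 (value -10): max_ending_here = -10, max_so_far = -1
Position 2 (value 11): max_ending_here = 11, max_so_far = 11
Position 3 (value -5): max_ending_here = 6, max_so_far = 11
Position 4 (value 6): max_ending_here = 12, max_so_far = 12
Position 5 (value -4): max_ending_here = 8, max_so_far = 12
Position 6 (value -6): max_ending_here = 2, max_so_far = 12
Position 7 (value -13): max_ending_here = -11, max_so_far = 12

Maximum subarray: [11, -5, 6]
Maximum sum: 12

The maximum subarray is [11, -5, 6] with sum 12. This subarray runs from index 2 to index 4.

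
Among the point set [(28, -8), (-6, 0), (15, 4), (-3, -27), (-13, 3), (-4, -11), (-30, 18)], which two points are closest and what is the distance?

Computing all pairwise distances among 7 points:

d((28, -8), (-6, 0)) = 34.9285
d((28, -8), (15, 4)) = 17.6918
d((28, -8), (-3, -27)) = 36.3593
d((28, -8), (-13, 3)) = 42.45
d((28, -8), (-4, -11)) = 32.1403
d((28, -8), (-30, 18)) = 63.561
d((-6, 0), (15, 4)) = 21.3776
d((-6, 0), (-3, -27)) = 27.1662
d((-6, 0), (-13, 3)) = 7.6158 <-- minimum
d((-6, 0), (-4, -11)) = 11.1803
d((-6, 0), (-30, 18)) = 30.0
d((15, 4), (-3, -27)) = 35.8469
d((15, 4), (-13, 3)) = 28.0179
d((15, 4), (-4, -11)) = 24.2074
d((15, 4), (-30, 18)) = 47.1275
d((-3, -27), (-13, 3)) = 31.6228
d((-3, -27), (-4, -11)) = 16.0312
d((-3, -27), (-30, 18)) = 52.4786
d((-13, 3), (-4, -11)) = 16.6433
d((-13, 3), (-30, 18)) = 22.6716
d((-4, -11), (-30, 18)) = 38.9487

Closest pair: (-6, 0) and (-13, 3) with distance 7.6158

The closest pair is (-6, 0) and (-13, 3) with Euclidean distance 7.6158. For 7 points, brute-force pairwise comparison is shown above. For large n, the divide-and-conquer algorithm (sort by x, recurse on halves, check the dividing strip) achieves O(n log n).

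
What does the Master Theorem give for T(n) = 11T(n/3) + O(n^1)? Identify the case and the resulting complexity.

Master Theorem for T(n) = 11T(n/3) + O(n^1):

a = 11, b = 3, c = 1
log_b(a) = log_3(11) = 2.1827

Case 1: c = 1 < log_3(11) = 2.1827
T(n) = O(n^(log_3 11))

For T(n) = 11T(n/3) + O(n^1): log_3(11) = 2.1827. This is Case 1 of the Master Theorem (c < log_b(a), work dominated by leaves), giving O(n^(log_3 11)).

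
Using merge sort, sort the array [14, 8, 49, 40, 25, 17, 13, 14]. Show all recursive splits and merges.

Merge sort trace:

Split: [14, 8, 49, 40, 25, 17, 13, 14] -> [14, 8, 49, 40] and [25, 17, 13, 14]
  Split: [14, 8, 49, 40] -> [14, 8] and [49, 40]
    Split: [14, 8] -> [14] and [8]
    Merge: [14] + [8] -> [8, 14]
    Split: [49, 40] -> [49] and [40]
    Merge: [49] + [40] -> [40, 49]
  Merge: [8, 14] + [40, 49] -> [8, 14, 40, 49]
  Split: [25, 17, 13, 14] -> [25, 17] and [13, 14]
    Split: [25, 17] -> [25] and [17]
    Merge: [25] + [17] -> [17, 25]
    Split: [13, 14] -> [13] and [14]
    Merge: [13] + [14] -> [13, 14]
  Merge: [17, 25] + [13, 14] -> [13, 14, 17, 25]
Merge: [8, 14, 40, 49] + [13, 14, 17, 25] -> [8, 13, 14, 14, 17, 25, 40, 49]

Final sorted array: [8, 13, 14, 14, 17, 25, 40, 49]

The merge sort proceeds by recursively splitting the array and merging sorted halves.
After all merges, the sorted array is [8, 13, 14, 14, 17, 25, 40, 49].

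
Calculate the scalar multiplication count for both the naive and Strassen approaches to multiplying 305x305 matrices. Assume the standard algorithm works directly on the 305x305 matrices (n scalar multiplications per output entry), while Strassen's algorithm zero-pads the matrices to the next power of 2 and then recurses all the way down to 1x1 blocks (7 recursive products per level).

Matrix multiplication for 305x305 matrices:

Strassen's algorithm requires power-of-2 dimensions. Pad 305x305 to 512x512 (next power of 2).

Standard algorithm: 305^3 = 28372625 multiplications
Strassen's algorithm: 7^(log2(512)) = 7^9 = 40353607 multiplications
Difference: 28372625 - 40353607 = -11980982 (Strassen uses MORE here due to padding overhead — for small or just-over-power-of-2 n, padding can outweigh the per-level savings)

Standard: 28372625 multiplications (305^3). Strassen: 40353607 multiplications (7^9, after padding to 512x512). Strassen reduces 8 recursive multiplications to 7 at each level.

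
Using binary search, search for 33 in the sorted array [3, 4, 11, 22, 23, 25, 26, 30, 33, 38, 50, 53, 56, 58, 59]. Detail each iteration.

Binary search for 33 in [3, 4, 11, 22, 23, 25, 26, 30, 33, 38, 50, 53, 56, 58, 59]:

lo=0, hi=14, mid=7, arr[mid]=30 -> 30 < 33, search right half
lo=8, hi=14, mid=11, arr[mid]=53 -> 53 > 33, search left half
lo=8, hi=10, mid=9, arr[mid]=38 -> 38 > 33, search left half
lo=8, hi=8, mid=8, arr[mid]=33 -> Found target at index 8!

Binary search finds 33 at index 8 after 4 comparisons. The search repeatedly halves the search space by comparing with the middle element.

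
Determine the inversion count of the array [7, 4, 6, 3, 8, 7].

Finding inversions in [7, 4, 6, 3, 8, 7]:

(0, 1): arr[0]=7 > arr[1]=4
(0, 2): arr[0]=7 > arr[2]=6
(0, 3): arr[0]=7 > arr[3]=3
(1, 3): arr[1]=4 > arr[3]=3
(2, 3): arr[2]=6 > arr[3]=3
(4, 5): arr[4]=8 > arr[5]=7

Total inversions: 6

The array has 6 inversion(s): (0,1), (0,2), (0,3), (1,3), (2,3), (4,5). Each pair (i,j) satisfies i < j and arr[i] > arr[j].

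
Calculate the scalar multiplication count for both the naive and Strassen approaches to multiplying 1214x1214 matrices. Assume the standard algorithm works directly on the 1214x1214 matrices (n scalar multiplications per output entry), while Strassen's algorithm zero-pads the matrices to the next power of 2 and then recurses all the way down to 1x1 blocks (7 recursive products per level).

Matrix multiplication for 1214x1214 matrices:

Strassen's algorithm requires power-of-2 dimensions. Pad 1214x1214 to 2048x2048 (next power of 2).

Standard algorithm: 1214^3 = 1789188344 multiplications
Strassen's algorithm: 7^(log2(2048)) = 7^11 = 1977326743 multiplications
Difference: 1789188344 - 1977326743 = -188138399 (Strassen uses MORE here due to padding overhead — for small or just-over-power-of-2 n, padding can outweigh the per-level savings)

Standard: 1789188344 multiplications (1214^3). Strassen: 1977326743 multiplications (7^11, after padding to 2048x2048). Strassen reduces 8 recursive multiplications to 7 at each level.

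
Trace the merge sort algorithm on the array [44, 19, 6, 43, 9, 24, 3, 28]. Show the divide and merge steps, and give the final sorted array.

Merge sort trace:

Split: [44, 19, 6, 43, 9, 24, 3, 28] -> [44, 19, 6, 43] and [9, 24, 3, 28]
  Split: [44, 19, 6, 43] -> [44, 19] and [6, 43]
    Split: [44, 19] -> [44] and [19]
    Merge: [44] + [19] -> [19, 44]
    Split: [6, 43] -> [6] and [43]
    Merge: [6] + [43] -> [6, 43]
  Merge: [19, 44] + [6, 43] -> [6, 19, 43, 44]
  Split: [9, 24, 3, 28] -> [9, 24] and [3, 28]
    Split: [9, 24] -> [9] and [24]
    Merge: [9] + [24] -> [9, 24]
    Split: [3, 28] -> [3] and [28]
    Merge: [3] + [28] -> [3, 28]
  Merge: [9, 24] + [3, 28] -> [3, 9, 24, 28]
Merge: [6, 19, 43, 44] + [3, 9, 24, 28] -> [3, 6, 9, 19, 24, 28, 43, 44]

Final sorted array: [3, 6, 9, 19, 24, 28, 43, 44]

The merge sort proceeds by recursively splitting the array and merging sorted halves.
After all merges, the sorted array is [3, 6, 9, 19, 24, 28, 43, 44].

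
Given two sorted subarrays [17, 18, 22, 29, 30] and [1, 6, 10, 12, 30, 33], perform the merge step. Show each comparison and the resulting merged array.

Merging process:

Compare 17 vs 1: take 1 from right. Merged: [1]
Compare 17 vs 6: take 6 from right. Merged: [1, 6]
Compare 17 vs 10: take 10 from right. Merged: [1, 6, 10]
Compare 17 vs 12: take 12 from right. Merged: [1, 6, 10, 12]
Compare 17 vs 30: take 17 from left. Merged: [1, 6, 10, 12, 17]
Compare 18 vs 30: take 18 from left. Merged: [1, 6, 10, 12, 17, 18]
Compare 22 vs 30: take 22 from left. Merged: [1, 6, 10, 12, 17, 18, 22]
Compare 29 vs 30: take 29 from left. Merged: [1, 6, 10, 12, 17, 18, 22, 29]
Compare 30 vs 30: take 30 from left. Merged: [1, 6, 10, 12, 17, 18, 22, 29, 30]
Append remaining from right: [30, 33]. Merged: [1, 6, 10, 12, 17, 18, 22, 29, 30, 30, 33]

Final merged array: [1, 6, 10, 12, 17, 18, 22, 29, 30, 30, 33]
Total comparisons: 9

The merged array is [1, 6, 10, 12, 17, 18, 22, 29, 30, 30, 33], requiring 9 comparisons. The merge step runs in O(n) time where n is the total number of elements.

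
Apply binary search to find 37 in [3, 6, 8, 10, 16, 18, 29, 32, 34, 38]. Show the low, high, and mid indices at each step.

Binary search for 37 in [3, 6, 8, 10, 16, 18, 29, 32, 34, 38]:

lo=0, hi=9, mid=4, arr[mid]=16 -> 16 < 37, search right half
lo=5, hi=9, mid=7, arr[mid]=32 -> 32 < 37, search right half
lo=8, hi=9, mid=8, arr[mid]=34 -> 34 < 37, search right half
lo=9, hi=9, mid=9, arr[mid]=38 -> 38 > 37, search left half
lo=9 > hi=8, target 37 not found

Binary search determines that 37 is not in the array after 4 comparisons. The search space was exhausted without finding the target.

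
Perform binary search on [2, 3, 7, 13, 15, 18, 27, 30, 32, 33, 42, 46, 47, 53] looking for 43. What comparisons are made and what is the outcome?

Binary search for 43 in [2, 3, 7, 13, 15, 18, 27, 30, 32, 33, 42, 46, 47, 53]:

lo=0, hi=13, mid=6, arr[mid]=27 -> 27 < 43, search right half
lo=7, hi=13, mid=10, arr[mid]=42 -> 42 < 43, search right half
lo=11, hi=13, mid=12, arr[mid]=47 -> 47 > 43, search left half
lo=11, hi=11, mid=11, arr[mid]=46 -> 46 > 43, search left half
lo=11 > hi=10, target 43 not found

Binary search determines that 43 is not in the array after 4 comparisons. The search space was exhausted without finding the target.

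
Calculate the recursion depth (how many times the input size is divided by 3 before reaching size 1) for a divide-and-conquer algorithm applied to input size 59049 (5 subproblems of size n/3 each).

For divide and conquer with division factor 3:

Problem sizes at each level:
Level 0: 59049
Level 1: 19683
Level 2: 6561
Level 3: 2187
Level 4: 729
Level 5: 243
Level 6: 81
Level 7: 27
Level 8: 9
Level 9: 3
Level 10: 1

The root is level 0 and the size-1 base case is level 10 (the tree spans levels 0 through 10, i.e. 11 levels counting the root), so the depth is the number of divisions: log_3(59049) = 10

The recursion tree depth is log_3(59049) = 10. At each level, the problem size is divided by 3, so it takes 10 divisions to reduce to a base case of size 1. The algorithm makes 5 recursive calls at each level.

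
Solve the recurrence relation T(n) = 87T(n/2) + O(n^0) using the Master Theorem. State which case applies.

Master Theorem for T(n) = 87T(n/2) + O(n^0):

a = 87, b = 2, c = 0
log_b(a) = log_2(87) = 6.4429

Case 1: c = 0 < log_2(87) = 6.4429
T(n) = O(n^(log_2 87))

For T(n) = 87T(n/2) + O(n^0): log_2(87) = 6.4429. This is Case 1 of the Master Theorem (c < log_b(a), work dominated by leaves), giving O(n^(log_2 87)).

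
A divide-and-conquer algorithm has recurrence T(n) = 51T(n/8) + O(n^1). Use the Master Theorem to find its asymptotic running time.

Master Theorem for T(n) = 51T(n/8) + O(n^1):

a = 51, b = 8, c = 1
log_b(a) = log_8(51) = 1.8908

Case 1: c = 1 < log_8(51) = 1.8908
T(n) = O(n^(log_8 51))

For T(n) = 51T(n/8) + O(n^1): log_8(51) = 1.8908. This is Case 1 of the Master Theorem (c < log_b(a), work dominated by leaves), giving O(n^(log_8 51)).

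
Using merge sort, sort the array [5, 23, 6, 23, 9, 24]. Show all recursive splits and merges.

Merge sort trace:

Split: [5, 23, 6, 23, 9, 24] -> [5, 23, 6] and [23, 9, 24]
  Split: [5, 23, 6] -> [5] and [23, 6]
    Split: [23, 6] -> [23] and [6]
    Merge: [23] + [6] -> [6, 23]
  Merge: [5] + [6, 23] -> [5, 6, 23]
  Split: [23, 9, 24] -> [23] and [9, 24]
    Split: [9, 24] -> [9] and [24]
    Merge: [9] + [24] -> [9, 24]
  Merge: [23] + [9, 24] -> [9, 23, 24]
Merge: [5, 6, 23] + [9, 23, 24] -> [5, 6, 9, 23, 23, 24]

Final sorted array: [5, 6, 9, 23, 23, 24]

The merge sort proceeds by recursively splitting the array and merging sorted halves.
After all merges, the sorted array is [5, 6, 9, 23, 23, 24].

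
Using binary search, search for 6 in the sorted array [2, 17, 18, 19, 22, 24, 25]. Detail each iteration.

Binary search for 6 in [2, 17, 18, 19, 22, 24, 25]:

lo=0, hi=6, mid=3, arr[mid]=19 -> 19 > 6, search left half
lo=0, hi=2, mid=1, arr[mid]=17 -> 17 > 6, search left half
lo=0, hi=0, mid=0, arr[mid]=2 -> 2 < 6, search right half
lo=1 > hi=0, target 6 not found

Binary search determines that 6 is not in the array after 3 comparisons. The search space was exhausted without finding the target.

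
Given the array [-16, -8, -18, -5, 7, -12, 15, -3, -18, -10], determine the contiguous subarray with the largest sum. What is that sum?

Using Kadane's algorithm on [-16, -8, -18, -5, 7, -12, 15, -3, -18, -10]:

Scanning through the array:
Position 1 (value -8): max_ending_here = -8, max_so_far = -8
Position 2 (value -18): max_ending_here = -18, max_so_far = -8
Position 3 (value -5): max_ending_here = -5, max_so_far = -5
Position 4 (value 7): max_ending_here = 7, max_so_far = 7
Position 5 (value -12): max_ending_here = -5, max_so_far = 7
Position 6 (value 15): max_ending_here = 15, max_so_far = 15
Position 7 (value -3): max_ending_here = 12, max_so_far = 15
Position 8 (value -18): max_ending_here = -6, max_so_far = 15
Position 9 (value -10): max_ending_here = -10, max_so_far = 15

Maximum subarray: [15]
Maximum sum: 15

The maximum subarray is [15] with sum 15. This subarray runs from index 6 to index 6.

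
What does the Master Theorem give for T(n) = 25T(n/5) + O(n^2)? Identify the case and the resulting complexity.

Master Theorem for T(n) = 25T(n/5) + O(n^2):

a = 25, b = 5, c = 2
log_b(a) = log_5(25) = 2.0000

Case 2: c = 2 = log_5(25) = 2.0000
T(n) = O(n^2 log n) = O(n^2 log n)

For T(n) = 25T(n/5) + O(n^2): log_5(25) = 2.0000. This is Case 2 of the Master Theorem (c = log_b(a), equal work at all levels), giving O(n^2 log n).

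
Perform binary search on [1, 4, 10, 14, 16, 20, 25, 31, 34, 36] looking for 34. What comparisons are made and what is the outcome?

Binary search for 34 in [1, 4, 10, 14, 16, 20, 25, 31, 34, 36]:

lo=0, hi=9, mid=4, arr[mid]=16 -> 16 < 34, search right half
lo=5, hi=9, mid=7, arr[mid]=31 -> 31 < 34, search right half
lo=8, hi=9, mid=8, arr[mid]=34 -> Found target at index 8!

Binary search finds 34 at index 8 after 3 comparisons. The search repeatedly halves the search space by comparing with the middle element.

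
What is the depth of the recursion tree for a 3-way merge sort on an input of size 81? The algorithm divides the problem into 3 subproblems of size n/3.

For divide and conquer with division factor 3:

Problem sizes at each level:
Level 0: 81
Level 1: 27
Level 2: 9
Level 3: 3
Level 4: 1

The root is level 0 and the size-1 base case is level 4 (the tree spans levels 0 through 4, i.e. 5 levels counting the root), so the depth is the number of divisions: log_3(81) = 4

The recursion tree depth is log_3(81) = 4. At each level, the problem size is divided by 3, so it takes 4 divisions to reduce to a base case of size 1. The algorithm makes 3 recursive calls at each level.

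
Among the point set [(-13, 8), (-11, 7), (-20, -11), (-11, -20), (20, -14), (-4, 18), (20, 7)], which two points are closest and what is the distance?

Computing all pairwise distances among 7 points:

d((-13, 8), (-11, 7)) = 2.2361 <-- minimum
d((-13, 8), (-20, -11)) = 20.2485
d((-13, 8), (-11, -20)) = 28.0713
d((-13, 8), (20, -14)) = 39.6611
d((-13, 8), (-4, 18)) = 13.4536
d((-13, 8), (20, 7)) = 33.0151
d((-11, 7), (-20, -11)) = 20.1246
d((-11, 7), (-11, -20)) = 27.0
d((-11, 7), (20, -14)) = 37.4433
d((-11, 7), (-4, 18)) = 13.0384
d((-11, 7), (20, 7)) = 31.0
d((-20, -11), (-11, -20)) = 12.7279
d((-20, -11), (20, -14)) = 40.1123
d((-20, -11), (-4, 18)) = 33.121
d((-20, -11), (20, 7)) = 43.8634
d((-11, -20), (20, -14)) = 31.5753
d((-11, -20), (-4, 18)) = 38.6394
d((-11, -20), (20, 7)) = 41.1096
d((20, -14), (-4, 18)) = 40.0
d((20, -14), (20, 7)) = 21.0
d((-4, 18), (20, 7)) = 26.4008

Closest pair: (-13, 8) and (-11, 7) with distance 2.2361

The closest pair is (-13, 8) and (-11, 7) with Euclidean distance 2.2361. For 7 points, brute-force pairwise comparison is shown above. For large n, the divide-and-conquer algorithm (sort by x, recurse on halves, check the dividing strip) achieves O(n log n).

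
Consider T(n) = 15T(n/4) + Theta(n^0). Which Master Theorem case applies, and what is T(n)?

Master Theorem for T(n) = 15T(n/4) + O(n^0):

a = 15, b = 4, c = 0
log_b(a) = log_4(15) = 1.9534

Case 1: c = 0 < log_4(15) = 1.9534
T(n) = O(n^(log_4 15))

For T(n) = 15T(n/4) + O(n^0): log_4(15) = 1.9534. This is Case 1 of the Master Theorem (c < log_b(a), work dominated by leaves), giving O(n^(log_4 15)).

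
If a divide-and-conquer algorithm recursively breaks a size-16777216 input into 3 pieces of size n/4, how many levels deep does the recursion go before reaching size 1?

For divide and conquer with division factor 4:

Problem sizes at each level:
Level 0: 16777216
Level 1: 4194304
Level 2: 1048576
Level 3: 262144
Level 4: 65536
Level 5: 16384
Level 6: 4096
Level 7: 1024
Level 8: 256
Level 9: 64
Level 10: 16
Level 11: 4
Level 12: 1

The root is level 0 and the size-1 base case is level 12 (the tree spans levels 0 through 12, i.e. 13 levels counting the root), so the depth is the number of divisions: log_4(16777216) = 12

The recursion tree depth is log_4(16777216) = 12. At each level, the problem size is divided by 4, so it takes 12 divisions to reduce to a base case of size 1. The algorithm makes 3 recursive calls at each level.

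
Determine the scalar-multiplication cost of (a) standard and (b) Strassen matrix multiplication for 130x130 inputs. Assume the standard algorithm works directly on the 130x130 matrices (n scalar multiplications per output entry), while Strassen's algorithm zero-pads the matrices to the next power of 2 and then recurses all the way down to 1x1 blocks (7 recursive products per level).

Matrix multiplication for 130x130 matrices:

Strassen's algorithm requires power-of-2 dimensions. Pad 130x130 to 256x256 (next power of 2).

Standard algorithm: 130^3 = 2197000 multiplications
Strassen's algorithm: 7^(log2(256)) = 7^8 = 5764801 multiplications
Difference: 2197000 - 5764801 = -3567801 (Strassen uses MORE here due to padding overhead — for small or just-over-power-of-2 n, padding can outweigh the per-level savings)

Standard: 2197000 multiplications (130^3). Strassen: 5764801 multiplications (7^8, after padding to 256x256). Strassen reduces 8 recursive multiplications to 7 at each level.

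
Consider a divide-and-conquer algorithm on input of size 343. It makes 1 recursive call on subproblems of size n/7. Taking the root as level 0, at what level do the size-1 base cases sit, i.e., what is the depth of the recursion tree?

For divide and conquer with division factor 7:

Problem sizes at each level:
Level 0: 343
Level 1: 49
Level 2: 7
Level 3: 1

The root is level 0 and the size-1 base case is level 3 (the tree spans levels 0 through 3, i.e. 4 levels counting the root), so the depth is the number of divisions: log_7(343) = 3

The recursion tree depth is log_7(343) = 3. At each level, the problem size is divided by 7, so it takes 3 divisions to reduce to a base case of size 1. The algorithm makes 1 recursive call at each level.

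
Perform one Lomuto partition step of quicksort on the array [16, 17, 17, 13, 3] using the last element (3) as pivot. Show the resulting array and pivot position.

Lomuto partition with pivot = 3:

Initial array: [16, 17, 17, 13, 3]

arr[0]=16 > 3: no swap
arr[1]=17 > 3: no swap
arr[2]=17 > 3: no swap
arr[3]=13 > 3: no swap

Place pivot at position 0: [3, 17, 17, 13, 16]
Pivot position: 0

After partitioning with pivot 3, the array becomes [3, 17, 17, 13, 16]. The pivot is placed at index 0. All elements to the left of the pivot are <= 3, and all elements to the right are > 3.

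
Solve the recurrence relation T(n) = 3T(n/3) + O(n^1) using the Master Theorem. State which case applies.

Master Theorem for T(n) = 3T(n/3) + O(n^1):

a = 3, b = 3, c = 1
log_b(a) = log_3(3) = 1.0000

Case 2: c = 1 = log_3(3) = 1.0000
T(n) = O(n^1 log n) = O(n log n)

For T(n) = 3T(n/3) + O(n^1): log_3(3) = 1.0000. This is Case 2 of the Master Theorem (c = log_b(a), equal work at all levels), giving O(n log n).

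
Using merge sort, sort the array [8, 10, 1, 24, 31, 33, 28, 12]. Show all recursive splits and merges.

Merge sort trace:

Split: [8, 10, 1, 24, 31, 33, 28, 12] -> [8, 10, 1, 24] and [31, 33, 28, 12]
  Split: [8, 10, 1, 24] -> [8, 10] and [1, 24]
    Split: [8, 10] -> [8] and [10]
    Merge: [8] + [10] -> [8, 10]
    Split: [1, 24] -> [1] and [24]
    Merge: [1] + [24] -> [1, 24]
  Merge: [8, 10] + [1, 24] -> [1, 8, 10, 24]
  Split: [31, 33, 28, 12] -> [31, 33] and [28, 12]
    Split: [31, 33] -> [31] and [33]
    Merge: [31] + [33] -> [31, 33]
    Split: [28, 12] -> [28] and [12]
    Merge: [28] + [12] -> [12, 28]
  Merge: [31, 33] + [12, 28] -> [12, 28, 31, 33]
Merge: [1, 8, 10, 24] + [12, 28, 31, 33] -> [1, 8, 10, 12, 24, 28, 31, 33]

Final sorted array: [1, 8, 10, 12, 24, 28, 31, 33]

The merge sort proceeds by recursively splitting the array and merging sorted halves.
After all merges, the sorted array is [1, 8, 10, 12, 24, 28, 31, 33].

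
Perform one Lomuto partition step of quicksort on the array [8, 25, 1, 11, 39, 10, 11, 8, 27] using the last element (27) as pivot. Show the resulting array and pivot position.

Lomuto partition with pivot = 27:

Initial array: [8, 25, 1, 11, 39, 10, 11, 8, 27]

arr[0]=8 <= 27: swap with position 0, array becomes [8, 25, 1, 11, 39, 10, 11, 8, 27]
arr[1]=25 <= 27: swap with position 1, array becomes [8, 25, 1, 11, 39, 10, 11, 8, 27]
arr[2]=1 <= 27: swap with position 2, array becomes [8, 25, 1, 11, 39, 10, 11, 8, 27]
arr[3]=11 <= 27: swap with position 3, array becomes [8, 25, 1, 11, 39, 10, 11, 8, 27]
arr[4]=39 > 27: no swap
arr[5]=10 <= 27: swap with position 4, array becomes [8, 25, 1, 11, 10, 39, 11, 8, 27]
arr[6]=11 <= 27: swap with position 5, array becomes [8, 25, 1, 11, 10, 11, 39, 8, 27]
arr[7]=8 <= 27: swap with position 6, array becomes [8, 25, 1, 11, 10, 11, 8, 39, 27]

Place pivot at position 7: [8, 25, 1, 11, 10, 11, 8, 27, 39]
Pivot position: 7

After partitioning with pivot 27, the array becomes [8, 25, 1, 11, 10, 11, 8, 27, 39]. The pivot is placed at index 7. All elements to the left of the pivot are <= 27, and all elements to the right are > 27.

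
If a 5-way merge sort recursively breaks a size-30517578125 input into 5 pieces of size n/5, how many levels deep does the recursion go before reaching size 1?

For divide and conquer with division factor 5:

Problem sizes at each level:
Level 0: 30517578125
Level 1: 6103515625
Level 2: 1220703125
Level 3: 244140625
Level 4: 48828125
Level 5: 9765625
Level 6: 1953125
Level 7: 390625
Level 8: 78125
Level 9: 15625
Level 10: 3125
Level 11: 625
Level 12: 125
Level 13: 25
Level 14: 5
Level 15: 1

The root is level 0 and the size-1 base case is level 15 (the tree spans levels 0 through 15, i.e. 16 levels counting the root), so the depth is the number of divisions: log_5(30517578125) = 15

The recursion tree depth is log_5(30517578125) = 15. At each level, the problem size is divided by 5, so it takes 15 divisions to reduce to a base case of size 1. The algorithm makes 5 recursive calls at each level.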